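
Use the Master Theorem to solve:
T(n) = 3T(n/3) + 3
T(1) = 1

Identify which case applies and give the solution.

a=3, b=3, f(n)=3. log_3(3) = 1. Since c=0 < 1, Case 1 applies: T(n) = Θ(n^log_b(a)) = O(n).

Answer: O(n) - Case 1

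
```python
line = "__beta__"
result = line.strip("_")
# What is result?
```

Trace:
`line = "__beta__"` → line = '__beta__'
`result = line.strip("_")` → result = 'beta'
So result = 'beta'

Answer: 'beta'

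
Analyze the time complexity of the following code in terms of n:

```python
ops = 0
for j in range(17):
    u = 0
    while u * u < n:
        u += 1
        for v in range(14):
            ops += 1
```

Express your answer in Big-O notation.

Each loop level contributes: 1 × √n × 1. Multiplying the contributions gives O(√n).

Answer: O(√n)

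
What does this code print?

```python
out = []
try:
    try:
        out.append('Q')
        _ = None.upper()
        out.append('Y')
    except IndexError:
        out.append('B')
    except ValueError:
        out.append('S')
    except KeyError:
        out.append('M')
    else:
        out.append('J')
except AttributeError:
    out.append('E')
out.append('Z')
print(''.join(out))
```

Execution trace: 'Q' (try body) → 'E' (outer except AttributeError) → 'Z' (after the try/except). Output: QEZ

Answer: QEZ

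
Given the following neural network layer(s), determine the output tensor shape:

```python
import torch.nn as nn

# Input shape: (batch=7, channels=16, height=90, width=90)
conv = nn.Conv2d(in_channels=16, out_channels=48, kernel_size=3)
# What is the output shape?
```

Input: (7, 16, 90, 90) -> Output: (7, 48, 88, 88)

Answer: (7, 48, 88, 88)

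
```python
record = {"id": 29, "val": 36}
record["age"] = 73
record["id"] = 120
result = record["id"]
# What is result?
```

Trace:
`record = {"id": 29, "val": 36}` → record = {'id': 29, 'val': 36}
`record["age"] = 73` → record = {'id': 29, 'val': 36, 'age': 73}
`record["id"] = 120` → record = {'id': 120, 'val': 36, 'age': 73}
`result = record["id"]` → result = 120
So result = 120

Answer: 120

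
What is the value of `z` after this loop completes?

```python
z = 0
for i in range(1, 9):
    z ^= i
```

XOR of 1 to 8
`z` takes the values: 0 → 1 → 3 → 0 → 4 → 1 → 7 → 0 → 8

Answer: 8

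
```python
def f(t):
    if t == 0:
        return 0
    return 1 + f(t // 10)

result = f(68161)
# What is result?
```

Count of digits of 68161: 5

Answer: 5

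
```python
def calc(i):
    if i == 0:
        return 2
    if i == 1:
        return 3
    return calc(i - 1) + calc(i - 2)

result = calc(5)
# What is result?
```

Build up from base cases: calc(0)=2, calc(1)=3, calc(2)=5, calc(3)=8, calc(4)=13, calc(5)=21

Answer: 21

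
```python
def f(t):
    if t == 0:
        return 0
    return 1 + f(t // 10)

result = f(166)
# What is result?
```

Count of digits of 166: 3

Answer: 3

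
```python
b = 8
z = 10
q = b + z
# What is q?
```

Trace:
`b = 8` → b = 8
`z = 10` → z = 10
`q = b + z` → q = 18
So q = 18

Answer: 18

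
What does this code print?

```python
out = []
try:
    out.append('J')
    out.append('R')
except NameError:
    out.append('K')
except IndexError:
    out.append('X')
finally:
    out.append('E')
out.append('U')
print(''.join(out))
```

Execution trace: 'J' (try body) → 'R' (try body, no exception) → 'E' (finally) → 'U' (after the try/except). Output: JREU

Answer: JREU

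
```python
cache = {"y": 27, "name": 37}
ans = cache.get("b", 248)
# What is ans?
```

Trace:
`cache = {"y": 27, "name": 37}` → cache = {'y': 27, 'name': 37}
`ans = cache.get("b", 248)` → ans = 248
So ans = 248

Answer: 248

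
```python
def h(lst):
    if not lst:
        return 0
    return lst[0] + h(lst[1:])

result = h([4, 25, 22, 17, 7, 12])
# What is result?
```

4 + 25 + 22 + 17 + 7 + 12 + 0 = 87

Answer: 87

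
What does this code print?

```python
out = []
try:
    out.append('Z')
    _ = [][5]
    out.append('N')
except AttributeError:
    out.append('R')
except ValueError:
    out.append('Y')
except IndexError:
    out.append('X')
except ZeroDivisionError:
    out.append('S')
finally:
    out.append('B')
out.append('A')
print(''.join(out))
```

Execution trace: 'Z' (try body) → 'X' (except IndexError) → 'B' (finally) → 'A' (after the try/except). Output: ZXBA

Answer: ZXBA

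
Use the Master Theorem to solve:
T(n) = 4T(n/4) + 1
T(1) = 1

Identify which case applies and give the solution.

a=4, b=4, f(n)=1. log_4(4) = 1. Since c=0 < 1, Case 1 applies: T(n) = Θ(n^log_b(a)) = O(n).

Answer: O(n) - Case 1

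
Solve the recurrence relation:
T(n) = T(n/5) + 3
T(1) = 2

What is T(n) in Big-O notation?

Each step divides n by 5 and adds 3. After log_5(n) steps we reach T(1)=2. So T(n) = 3·log_5(n) + 2 = O(log n).

Answer: O(log n)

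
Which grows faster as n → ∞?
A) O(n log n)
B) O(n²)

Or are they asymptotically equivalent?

O(n log n) vs O(n²): Higher order terms dominate.

Answer: B) O(n²) grows faster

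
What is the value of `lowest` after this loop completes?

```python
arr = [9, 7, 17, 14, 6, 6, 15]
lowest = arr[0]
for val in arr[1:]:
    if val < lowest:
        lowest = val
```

Minimum of [9, 7, 17, 14, 6, 6, 15]
`lowest` takes the values: 9 → 7 → 6

Answer: 6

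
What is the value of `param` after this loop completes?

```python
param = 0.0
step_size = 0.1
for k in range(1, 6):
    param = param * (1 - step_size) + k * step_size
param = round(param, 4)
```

Moving average with lr=0.1
`param` takes the values: 0.0 → 0.1 → 0.29 → 0.561 → 0.9049 → 1.31441 → 1.3144

Answer: 1.3144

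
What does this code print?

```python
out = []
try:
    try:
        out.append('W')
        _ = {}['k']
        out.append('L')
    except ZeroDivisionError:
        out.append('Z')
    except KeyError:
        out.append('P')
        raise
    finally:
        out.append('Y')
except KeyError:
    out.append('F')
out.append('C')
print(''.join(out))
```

Execution trace: 'W' (inner try body) → 'P' (inner except KeyError) → 'Y' (inner finally) → 'F' (outer except KeyError) → 'C' (after the try/except). Output: WPYFC

Answer: WPYFC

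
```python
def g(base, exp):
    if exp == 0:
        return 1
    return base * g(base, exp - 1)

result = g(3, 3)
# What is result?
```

g(3, 3) = 3 * 3 * 3 = 27

Answer: 27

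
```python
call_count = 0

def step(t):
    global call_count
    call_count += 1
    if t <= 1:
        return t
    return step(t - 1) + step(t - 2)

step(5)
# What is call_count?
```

Calls(t) = 1 + Calls(t-1) + Calls(t-2); Calls(0)=Calls(1)=1. For t=5 this gives 15.

Answer: 15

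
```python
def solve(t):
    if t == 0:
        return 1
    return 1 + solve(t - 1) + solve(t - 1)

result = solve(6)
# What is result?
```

solve(t) = 1 + 2·solve(t-1), solve(0)=1. Closed form: (1+1)·2^6 - 1 = 127.

Answer: 127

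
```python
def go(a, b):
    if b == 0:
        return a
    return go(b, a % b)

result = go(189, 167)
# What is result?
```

go(189, 167) -> go(167, 22) -> go(22, 13) -> go(13, 9) -> go(9, 4) -> go(4, 1) -> go(1, 0) -> 1

Answer: 1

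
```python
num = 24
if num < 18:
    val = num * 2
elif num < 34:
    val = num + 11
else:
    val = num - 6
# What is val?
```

Trace:
`num = 24` → num = 24
`if num < 18: ...` → num < 18 is False, num < 34 is True → val = 35
So val = 35

Answer: 35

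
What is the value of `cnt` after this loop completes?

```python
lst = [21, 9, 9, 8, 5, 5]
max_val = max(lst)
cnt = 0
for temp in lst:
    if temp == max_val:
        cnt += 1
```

Count of max value 21 in [21, 9, 9, 8, 5, 5]
`cnt` takes the values: 0 → 1

Answer: 1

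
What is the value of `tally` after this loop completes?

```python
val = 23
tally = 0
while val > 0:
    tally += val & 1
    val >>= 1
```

Count set bits in 23 (binary: 0b10111)
`tally` takes the values: 0 → 1 → 2 → 3 → 4

Answer: 4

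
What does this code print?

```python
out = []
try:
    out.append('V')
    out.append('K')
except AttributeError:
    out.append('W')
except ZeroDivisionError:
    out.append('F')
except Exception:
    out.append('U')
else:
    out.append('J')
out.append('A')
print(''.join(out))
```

Execution trace: 'V' (try body) → 'K' (try body, no exception) → 'J' (else) → 'A' (after the try/except). Output: VKJA

Answer: VKJA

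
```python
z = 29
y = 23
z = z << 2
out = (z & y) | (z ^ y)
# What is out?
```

Trace:
`z = 29` → z = 29
`y = 23` → y = 23
`z = z << 2` → z = 116
`out = (z & y) | (z ^ y)` → out = 119
So out = 119

Answer: 119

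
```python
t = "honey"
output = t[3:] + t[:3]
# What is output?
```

Trace:
`t = "honey"` → t = 'honey'
`output = t[3:] + t[:3]` → output = 'eyhon'
So output = 'eyhon'

Answer: 'eyhon'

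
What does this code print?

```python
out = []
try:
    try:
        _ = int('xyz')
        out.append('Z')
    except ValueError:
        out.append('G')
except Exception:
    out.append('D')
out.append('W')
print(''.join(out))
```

Execution trace: 'G' (inner except ValueError) → 'W' (after the try/except). Output: GW

Answer: GW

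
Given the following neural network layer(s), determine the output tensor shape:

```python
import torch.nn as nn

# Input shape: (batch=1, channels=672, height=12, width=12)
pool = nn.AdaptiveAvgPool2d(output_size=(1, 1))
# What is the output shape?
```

Input: (1, 672, 12, 12) -> Output: (1, 672, 1, 1)

Answer: (1, 672, 1, 1)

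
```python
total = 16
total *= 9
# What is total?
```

Trace:
`total = 16` → total = 16
`total *= 9` → total = 144
So total = 144

Answer: 144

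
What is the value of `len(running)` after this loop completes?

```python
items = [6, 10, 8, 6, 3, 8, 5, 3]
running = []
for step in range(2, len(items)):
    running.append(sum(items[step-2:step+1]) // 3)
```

Number of 3-element averages
`running` takes the values: [] → [8] → [8, 8] → [8, 8, 5] → [8, 8, 5, 5] → [8, 8, 5, 5, 5] → [8, 8, 5, 5, 5, 5]
So `len(running)` = 6

Answer: 6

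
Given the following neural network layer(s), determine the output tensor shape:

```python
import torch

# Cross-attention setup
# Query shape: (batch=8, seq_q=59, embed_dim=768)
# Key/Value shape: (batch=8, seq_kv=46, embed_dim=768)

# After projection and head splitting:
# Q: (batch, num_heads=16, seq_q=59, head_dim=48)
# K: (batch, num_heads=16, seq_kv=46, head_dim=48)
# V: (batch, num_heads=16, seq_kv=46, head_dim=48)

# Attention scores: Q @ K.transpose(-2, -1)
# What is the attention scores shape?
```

Input: (8, 59, 768) -> Output: (8, 16, 59, 46)

Answer: (8, 16, 59, 46)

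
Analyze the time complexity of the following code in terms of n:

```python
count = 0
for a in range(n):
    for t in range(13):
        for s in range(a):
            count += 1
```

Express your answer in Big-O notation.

Each loop level contributes: n × 1 × n. Multiplying the contributions gives O(n^2).

Answer: O(n^2)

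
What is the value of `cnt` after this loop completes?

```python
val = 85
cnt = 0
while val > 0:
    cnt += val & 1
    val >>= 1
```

Count set bits in 85 (binary: 0b1010101)
`cnt` takes the values: 0 → 1 → 2 → 3 → 4

Answer: 4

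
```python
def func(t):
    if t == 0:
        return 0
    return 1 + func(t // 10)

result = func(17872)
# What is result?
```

Count of digits of 17872: 5

Answer: 5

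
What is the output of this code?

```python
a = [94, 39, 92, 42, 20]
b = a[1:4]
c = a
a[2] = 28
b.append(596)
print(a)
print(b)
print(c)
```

Key concept: slice vs alias.
Step by step:
`a = [94, 39, 92, 42, 20]` → a = [94, 39, 92, 42, 20]
`b = a[1:4]` → b = [39, 92, 42]
`c = a` → c = [94, 39, 92, 42, 20] (same object as a)
`a[2] = 28` → a = [94, 39, 28, 42, 20] (same object as c); c = [94, 39, 28, 42, 20] (same object as a)
`b.append(596)` → b = [39, 92, 42, 596]
`print(a)` → prints [94, 39, 28, 42, 20]
`print(b)` → prints [39, 92, 42, 596]
`print(c)` → prints [94, 39, 28, 42, 20]

Answer:
[94, 39, 28, 42, 20]
[39, 92, 42, 596]
[94, 39, 28, 42, 20]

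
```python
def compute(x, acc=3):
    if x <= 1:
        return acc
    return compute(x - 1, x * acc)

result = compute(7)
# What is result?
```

Accumulator trace (n, acc): (7, 3) -> (6, 21) -> (5, 126) -> (4, 630) -> (3, 2520) -> (2, 7560) -> (1, 15120) -> return 15120

Answer: 15120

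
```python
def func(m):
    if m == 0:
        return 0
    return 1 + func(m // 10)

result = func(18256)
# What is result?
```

Count of digits of 18256: 5

Answer: 5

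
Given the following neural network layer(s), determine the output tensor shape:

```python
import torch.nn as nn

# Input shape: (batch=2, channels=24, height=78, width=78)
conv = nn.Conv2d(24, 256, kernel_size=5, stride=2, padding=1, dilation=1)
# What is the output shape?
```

Input: (2, 24, 78, 78) -> Output: (2, 256, 38, 38)

Answer: (2, 256, 38, 38)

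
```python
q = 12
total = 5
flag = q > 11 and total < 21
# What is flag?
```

Trace:
`q = 12` → q = 12
`total = 5` → total = 5
`flag = q > 11 and total < 21` → flag = True
So flag = True

Answer: True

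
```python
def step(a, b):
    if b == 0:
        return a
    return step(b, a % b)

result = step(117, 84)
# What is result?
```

step(117, 84) -> step(84, 33) -> step(33, 18) -> step(18, 15) -> step(15, 3) -> step(3, 0) -> 3

Answer: 3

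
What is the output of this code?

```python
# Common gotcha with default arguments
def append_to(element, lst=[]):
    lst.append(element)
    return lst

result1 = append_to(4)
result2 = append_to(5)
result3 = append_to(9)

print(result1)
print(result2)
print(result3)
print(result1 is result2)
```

Key concept: mutable default argument gotcha.
Step by step:
`result1 = append_to(4)` → result1 = [4]
`result2 = append_to(5)` → result1 = [4, 5] (same object as result2); result2 = [4, 5] (same object as result1)
`result3 = append_to(9)` → result1 = [4, 5, 9] (same object as result2, result3); result2 = [4, 5, 9] (same object as result1, result3); result3 = [4, 5, 9] (same object as result1, result2)
`print(result1)` → prints [4, 5, 9]
`print(result2)` → prints [4, 5, 9]
`print(result3)` → prints [4, 5, 9]
`print(result1 is result2)` → prints True

Answer:
[4, 5, 9]
[4, 5, 9]
[4, 5, 9]
True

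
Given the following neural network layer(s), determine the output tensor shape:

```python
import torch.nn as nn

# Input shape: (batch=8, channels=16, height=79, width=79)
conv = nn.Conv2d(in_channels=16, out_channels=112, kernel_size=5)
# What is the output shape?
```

Input: (8, 16, 79, 79) -> Output: (8, 112, 75, 75)

Answer: (8, 112, 75, 75)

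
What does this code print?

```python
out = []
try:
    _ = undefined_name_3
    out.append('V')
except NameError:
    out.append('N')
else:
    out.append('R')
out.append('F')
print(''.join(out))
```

Execution trace: 'N' (except NameError) → 'F' (after the try/except). Output: NF

Answer: NF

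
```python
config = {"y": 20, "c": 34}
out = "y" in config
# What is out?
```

Trace:
`config = {"y": 20, "c": 34}` → config = {'y': 20, 'c': 34}
`out = "y" in config` → out = True
So out = True

Answer: True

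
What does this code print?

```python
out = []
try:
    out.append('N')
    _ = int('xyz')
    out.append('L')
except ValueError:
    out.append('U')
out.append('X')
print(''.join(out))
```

Execution trace: 'N' (try body) → 'U' (except ValueError) → 'X' (after the try/except). Output: NUX

Answer: NUX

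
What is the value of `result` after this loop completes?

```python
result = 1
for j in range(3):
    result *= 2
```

2^3 = 8
`result` takes the values: 1 → 2 → 4 → 8

Answer: 8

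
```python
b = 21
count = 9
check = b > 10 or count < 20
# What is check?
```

Trace:
`b = 21` → b = 21
`count = 9` → count = 9
`check = b > 10 or count < 20` → check = True
So check = True

Answer: True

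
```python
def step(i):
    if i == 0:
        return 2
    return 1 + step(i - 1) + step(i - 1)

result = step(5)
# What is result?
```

step(i) = 1 + 2·step(i-1), step(0)=2. Closed form: (2+1)·2^5 - 1 = 95.

Answer: 95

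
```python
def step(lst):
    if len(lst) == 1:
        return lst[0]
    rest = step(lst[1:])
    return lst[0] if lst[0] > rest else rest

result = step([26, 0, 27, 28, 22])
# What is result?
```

Recursive max over [26, 0, 27, 28, 22] = 28

Answer: 28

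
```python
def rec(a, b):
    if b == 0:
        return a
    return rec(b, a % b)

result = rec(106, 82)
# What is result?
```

rec(106, 82) -> rec(82, 24) -> rec(24, 10) -> rec(10, 4) -> rec(4, 2) -> rec(2, 0) -> 2

Answer: 2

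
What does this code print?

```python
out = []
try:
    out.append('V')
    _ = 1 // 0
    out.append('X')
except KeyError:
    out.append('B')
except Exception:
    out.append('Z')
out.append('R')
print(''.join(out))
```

Execution trace: 'V' (try body) → 'Z' (except Exception) → 'R' (after the try/except). Output: VZR

Answer: VZR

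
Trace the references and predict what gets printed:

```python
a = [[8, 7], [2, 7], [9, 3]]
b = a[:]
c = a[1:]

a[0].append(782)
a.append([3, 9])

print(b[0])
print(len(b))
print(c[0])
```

Key concept: slice with nested mutation.
Step by step:
`a = [[8, 7], [2, 7], [9, 3]]` → a = [[8, 7], [2, 7], [9, 3]]
`b = a[:]` → b = [[8, 7], [2, 7], [9, 3]]
`c = a[1:]` → c = [[2, 7], [9, 3]]
`a[0].append(782)` → a = [[8, 7, 782], [2, 7], [9, 3]]; b = [[8, 7, 782], [2, 7], [9, 3]]
`a.append([3, 9])` → a = [[8, 7, 782], [2, 7], [9, 3], [3, 9]]
`print(b[0])` → prints [8, 7, 782]
`print(len(b))` → prints 3
`print(c[0])` → prints [2, 7]

Answer:
[8, 7, 782]
3
[2, 7]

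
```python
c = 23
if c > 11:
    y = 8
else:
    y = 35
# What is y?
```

Trace:
`c = 23` → c = 23
`if c > 11: ...` → c > 11 is True → y = 8
So y = 8

Answer: 8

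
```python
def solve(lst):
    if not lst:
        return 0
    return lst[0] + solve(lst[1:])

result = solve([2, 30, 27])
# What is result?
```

2 + 30 + 27 + 0 = 59

Answer: 59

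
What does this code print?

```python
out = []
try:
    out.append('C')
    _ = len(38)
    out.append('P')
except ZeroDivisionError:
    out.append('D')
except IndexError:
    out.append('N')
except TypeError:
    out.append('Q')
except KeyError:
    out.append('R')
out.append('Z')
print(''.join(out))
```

Execution trace: 'C' (try body) → 'Q' (except TypeError) → 'Z' (after the try/except). Output: CQZ

Answer: CQZ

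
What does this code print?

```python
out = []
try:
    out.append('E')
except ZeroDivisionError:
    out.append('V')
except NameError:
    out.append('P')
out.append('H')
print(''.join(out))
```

Execution trace: 'E' (try body, no exception) → 'H' (after the try/except). Output: EH

Answer: EH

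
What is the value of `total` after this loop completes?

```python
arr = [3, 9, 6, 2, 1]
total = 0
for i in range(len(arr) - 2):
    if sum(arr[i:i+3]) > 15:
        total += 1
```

Count windows with sum > 15
`total` takes the values: 0 → 1 → 2

Answer: 2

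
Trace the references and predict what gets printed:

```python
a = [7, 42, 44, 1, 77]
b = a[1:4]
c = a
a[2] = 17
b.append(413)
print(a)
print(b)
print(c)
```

Key concept: slice vs alias.
Step by step:
`a = [7, 42, 44, 1, 77]` → a = [7, 42, 44, 1, 77]
`b = a[1:4]` → b = [42, 44, 1]
`c = a` → c = [7, 42, 44, 1, 77] (same object as a)
`a[2] = 17` → a = [7, 42, 17, 1, 77] (same object as c); c = [7, 42, 17, 1, 77] (same object as a)
`b.append(413)` → b = [42, 44, 1, 413]
`print(a)` → prints [7, 42, 17, 1, 77]
`print(b)` → prints [42, 44, 1, 413]
`print(c)` → prints [7, 42, 17, 1, 77]

Answer:
[7, 42, 17, 1, 77]
[42, 44, 1, 413]
[7, 42, 17, 1, 77]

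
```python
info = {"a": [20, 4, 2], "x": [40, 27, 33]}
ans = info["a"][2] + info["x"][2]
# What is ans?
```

Trace:
`info = {"a": [20, 4, 2], "x": [40, 27, 33]}` → info = {'a': [20, 4, 2], 'x': [40, 27, 33]}
`ans = info["a"][2] + info["x"][2]` → ans = 35
So ans = 35

Answer: 35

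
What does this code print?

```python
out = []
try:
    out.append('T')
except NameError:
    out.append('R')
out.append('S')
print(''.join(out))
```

Execution trace: 'T' (try body, no exception) → 'S' (after the try/except). Output: TS

Answer: TS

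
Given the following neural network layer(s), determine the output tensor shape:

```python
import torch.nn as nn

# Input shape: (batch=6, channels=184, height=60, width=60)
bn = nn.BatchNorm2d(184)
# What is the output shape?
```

Input: (6, 184, 60, 60) -> Output: (6, 184, 60, 60)

Answer: (6, 184, 60, 60)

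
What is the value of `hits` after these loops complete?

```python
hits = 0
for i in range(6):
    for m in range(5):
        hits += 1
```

6 * 5 = 30
`hits` takes the values: 0 → 1 → 2 → 3 → 4 → 5 → 6 → 7 → 8 → 9 → 10 → 11 → 12 → 13 → 14 → 15 → 16 → 17 → 18 → 19 → 20 → 21 → 22 → 23 → 24 → 25 → 26 → 27 → 28 → 29 → 30

Answer: 30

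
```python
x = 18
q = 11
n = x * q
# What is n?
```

Trace:
`x = 18` → x = 18
`q = 11` → q = 11
`n = x * q` → n = 198
So n = 198

Answer: 198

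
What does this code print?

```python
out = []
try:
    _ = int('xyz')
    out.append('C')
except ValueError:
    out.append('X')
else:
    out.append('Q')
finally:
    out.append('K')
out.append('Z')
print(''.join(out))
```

Execution trace: 'X' (except ValueError) → 'K' (finally) → 'Z' (after the try/except). Output: XKZ

Answer: XKZ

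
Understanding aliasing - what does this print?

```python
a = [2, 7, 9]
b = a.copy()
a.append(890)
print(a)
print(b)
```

Key concept: list.copy() creates independent copy.
Step by step:
`a = [2, 7, 9]` → a = [2, 7, 9]
`b = a.copy()` → b = [2, 7, 9]
`a.append(890)` → a = [2, 7, 9, 890]
`print(a)` → prints [2, 7, 9, 890]
`print(b)` → prints [2, 7, 9]

Answer:
[2, 7, 9, 890]
[2, 7, 9]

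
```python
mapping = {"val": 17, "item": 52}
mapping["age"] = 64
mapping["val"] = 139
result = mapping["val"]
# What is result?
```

Trace:
`mapping = {"val": 17, "item": 52}` → mapping = {'val': 17, 'item': 52}
`mapping["age"] = 64` → mapping = {'val': 17, 'item': 52, 'age': 64}
`mapping["val"] = 139` → mapping = {'val': 139, 'item': 52, 'age': 64}
`result = mapping["val"]` → result = 139
So result = 139

Answer: 139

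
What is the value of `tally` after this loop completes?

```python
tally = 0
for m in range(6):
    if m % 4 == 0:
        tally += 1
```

Count numbers divisible by 4 in range(6)
`tally` takes the values: 0 → 1 → 2

Answer: 2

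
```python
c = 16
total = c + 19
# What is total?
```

Trace:
`c = 16` → c = 16
`total = c + 19` → total = 35
So total = 35

Answer: 35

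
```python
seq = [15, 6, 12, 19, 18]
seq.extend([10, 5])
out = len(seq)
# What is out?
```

Trace:
`seq = [15, 6, 12, 19, 18]` → seq = [15, 6, 12, 19, 18]
`seq.extend([10, 5])` → seq = [15, 6, 12, 19, 18, 10, 5]
`out = len(seq)` → out = 7
So out = 7

Answer: 7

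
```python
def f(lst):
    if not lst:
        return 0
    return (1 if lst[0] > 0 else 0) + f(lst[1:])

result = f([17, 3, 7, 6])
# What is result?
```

Count of positive elements in [17, 3, 7, 6] = 4

Answer: 4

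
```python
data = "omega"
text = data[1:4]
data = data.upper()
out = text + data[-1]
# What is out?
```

Trace:
`data = "omega"` → data = 'omega'
`text = data[1:4]` → text = 'meg'
`data = data.upper()` → data = 'OMEGA'
`out = text + data[-1]` → out = 'megA'
So out = 'megA'

Answer: 'megA'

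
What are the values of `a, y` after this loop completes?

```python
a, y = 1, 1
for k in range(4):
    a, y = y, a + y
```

Fibonacci: after 4 iterations
`a, y` takes the values: (1, 1) → (1, 2) → (2, 3) → (3, 5) → (5, 8)

Answer: 5, 8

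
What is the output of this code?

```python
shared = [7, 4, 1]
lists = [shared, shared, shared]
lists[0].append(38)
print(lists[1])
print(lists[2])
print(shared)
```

Key concept: list of same reference.
Step by step:
`shared = [7, 4, 1]` → shared = [7, 4, 1]
`lists = [shared, shared, shared]` → lists = [[7, 4, 1], [7, 4, 1], [7, 4, 1]]
`lists[0].append(38)` → shared = [7, 4, 1, 38]; lists = [[7, 4, 1, 38], [7, 4, 1, 38], [7, 4, 1, 38]]
`print(lists[1])` → prints [7, 4, 1, 38]
`print(lists[2])` → prints [7, 4, 1, 38]
`print(shared)` → prints [7, 4, 1, 38]

Answer:
[7, 4, 1, 38]
[7, 4, 1, 38]
[7, 4, 1, 38]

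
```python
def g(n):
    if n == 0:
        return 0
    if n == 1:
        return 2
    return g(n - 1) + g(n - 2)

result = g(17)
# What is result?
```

Build up from base cases: g(0)=0, g(1)=2, g(2)=2, g(3)=4, g(4)=6, g(5)=10, g(6)=16, ..., g(17)=3194

Answer: 3194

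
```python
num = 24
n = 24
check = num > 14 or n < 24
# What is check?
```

Trace:
`num = 24` → num = 24
`n = 24` → n = 24
`check = num > 14 or n < 24` → check = True
So check = True

Answer: True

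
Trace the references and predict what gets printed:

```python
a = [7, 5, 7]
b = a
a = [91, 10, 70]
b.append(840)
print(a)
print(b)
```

Key concept: rebinding vs mutation: a is rebound to a new list, b still points at the original.
Step by step:
`a = [7, 5, 7]` → a = [7, 5, 7]
`b = a` → b = [7, 5, 7] (same object as a)
`a = [91, 10, 70]` → a = [91, 10, 70]
`b.append(840)` → b = [7, 5, 7, 840]
`print(a)` → prints [91, 10, 70]
`print(b)` → prints [7, 5, 7, 840]

Answer:
[91, 10, 70]
[7, 5, 7, 840]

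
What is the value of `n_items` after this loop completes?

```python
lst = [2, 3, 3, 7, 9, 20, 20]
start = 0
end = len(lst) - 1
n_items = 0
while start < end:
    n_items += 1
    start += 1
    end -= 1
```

Iterations until pointers meet (list length 7)
`n_items` takes the values: 0 → 1 → 2 → 3

Answer: 3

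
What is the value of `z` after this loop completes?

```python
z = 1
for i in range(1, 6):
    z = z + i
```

Start at 1, add 1 through 5
`z` takes the values: 1 → 2 → 4 → 7 → 11 → 16

Answer: 16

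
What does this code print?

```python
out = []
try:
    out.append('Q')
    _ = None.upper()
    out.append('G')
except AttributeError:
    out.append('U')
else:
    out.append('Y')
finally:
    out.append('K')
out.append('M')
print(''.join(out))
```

Execution trace: 'Q' (try body) → 'U' (except AttributeError) → 'K' (finally) → 'M' (after the try/except). Output: QUKM

Answer: QUKM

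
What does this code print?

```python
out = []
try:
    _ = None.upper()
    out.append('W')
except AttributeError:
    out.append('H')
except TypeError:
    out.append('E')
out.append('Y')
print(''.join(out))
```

Execution trace: 'H' (except AttributeError) → 'Y' (after the try/except). Output: HY

Answer: HY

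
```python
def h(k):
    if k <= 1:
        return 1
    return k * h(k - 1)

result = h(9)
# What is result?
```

h(9) = 9 * 8 * 7 * 6 * 5 * 4 * 3 * 2 * 1 = 362880

Answer: 362880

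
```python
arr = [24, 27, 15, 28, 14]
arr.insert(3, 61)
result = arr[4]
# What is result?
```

Trace:
`arr = [24, 27, 15, 28, 14]` → arr = [24, 27, 15, 28, 14]
`arr.insert(3, 61)` → arr = [24, 27, 15, 61, 28, 14]
`result = arr[4]` → result = 28
So result = 28

Answer: 28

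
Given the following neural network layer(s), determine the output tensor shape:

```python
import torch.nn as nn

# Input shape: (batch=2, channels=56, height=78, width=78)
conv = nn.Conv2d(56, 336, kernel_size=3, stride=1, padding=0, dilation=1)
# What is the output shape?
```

Input: (2, 56, 78, 78) -> Output: (2, 336, 76, 76)

Answer: (2, 336, 76, 76)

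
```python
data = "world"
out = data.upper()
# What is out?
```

Trace:
`data = "world"` → data = 'world'
`out = data.upper()` → out = 'WORLD'
So out = 'WORLD'

Answer: 'WORLD'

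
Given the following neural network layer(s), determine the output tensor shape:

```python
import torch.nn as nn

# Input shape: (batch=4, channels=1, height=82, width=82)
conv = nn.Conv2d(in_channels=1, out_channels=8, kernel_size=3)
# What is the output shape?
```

Input: (4, 1, 82, 82) -> Output: (4, 8, 80, 80)

Answer: (4, 8, 80, 80)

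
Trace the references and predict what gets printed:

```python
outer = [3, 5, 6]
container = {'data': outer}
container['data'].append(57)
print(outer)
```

Key concept: dict holds reference to list.
Step by step:
`outer = [3, 5, 6]` → outer = [3, 5, 6]
`container = {'data': outer}` → container = {'data': [3, 5, 6]}
`container['data'].append(57)` → outer = [3, 5, 6, 57]; container = {'data': [3, 5, 6, 57]}
`print(outer)` → prints [3, 5, 6, 57]

Answer: [3, 5, 6, 57]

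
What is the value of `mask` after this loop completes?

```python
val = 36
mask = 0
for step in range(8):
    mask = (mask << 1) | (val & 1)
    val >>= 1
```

Reverse lowest 8 bits of 36
`mask` takes the values: 0 → 1 → 2 → 4 → 9 → 18 → 36

Answer: 36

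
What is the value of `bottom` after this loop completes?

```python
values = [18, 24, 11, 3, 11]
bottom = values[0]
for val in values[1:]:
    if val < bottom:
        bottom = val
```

Minimum of [18, 24, 11, 3, 11]
`bottom` takes the values: 18 → 11 → 3

Answer: 3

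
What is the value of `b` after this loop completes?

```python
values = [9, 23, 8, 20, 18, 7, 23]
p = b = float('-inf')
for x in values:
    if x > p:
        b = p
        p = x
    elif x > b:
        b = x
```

Second largest (with repeats) in [9, 23, 8, 20, 18, 7, 23]
`b` takes the values: -inf → 9 → 20 → 23

Answer: 23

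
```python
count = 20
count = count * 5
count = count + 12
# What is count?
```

Trace:
`count = 20` → count = 20
`count = count * 5` → count = 100
`count = count + 12` → count = 112
So count = 112

Answer: 112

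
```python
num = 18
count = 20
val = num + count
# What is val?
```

Trace:
`num = 18` → num = 18
`count = 20` → count = 20
`val = num + count` → val = 38
So val = 38

Answer: 38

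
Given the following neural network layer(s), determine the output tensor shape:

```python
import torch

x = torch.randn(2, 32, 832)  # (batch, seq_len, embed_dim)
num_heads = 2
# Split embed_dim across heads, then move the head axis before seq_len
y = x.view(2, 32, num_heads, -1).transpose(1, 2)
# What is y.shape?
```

Input: (2, 32, 832) -> head_dim = 832 // 2 = 416; after view: (2, 32, 2, 416) -> after transpose(1, 2): (2, 2, 32, 416) -> Output: (2, 2, 32, 416)

Answer: (2, 2, 32, 416)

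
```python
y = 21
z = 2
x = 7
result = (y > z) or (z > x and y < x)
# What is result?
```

Trace:
`y = 21` → y = 21
`z = 2` → z = 2
`x = 7` → x = 7
`result = (y > z) or (z > x and y < x)` → result = True
So result = True

Answer: True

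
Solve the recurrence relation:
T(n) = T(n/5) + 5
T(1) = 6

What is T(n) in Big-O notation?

Each step divides n by 5 and adds 5. After log_5(n) steps we reach T(1)=6. So T(n) = 5·log_5(n) + 6 = O(log n).

Answer: O(log n)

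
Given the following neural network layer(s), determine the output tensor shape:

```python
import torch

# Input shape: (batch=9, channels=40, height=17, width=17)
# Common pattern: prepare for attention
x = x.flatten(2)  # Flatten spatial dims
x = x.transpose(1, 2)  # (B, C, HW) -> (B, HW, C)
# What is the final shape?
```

Input: (9, 40, 17, 17) -> after flatten(2): (9, 40, 289) -> Output: (9, 289, 40)

Answer: (9, 289, 40)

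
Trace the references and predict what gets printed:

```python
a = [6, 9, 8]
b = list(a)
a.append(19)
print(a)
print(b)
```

Key concept: list() constructor creates copy.
Step by step:
`a = [6, 9, 8]` → a = [6, 9, 8]
`b = list(a)` → b = [6, 9, 8]
`a.append(19)` → a = [6, 9, 8, 19]
`print(a)` → prints [6, 9, 8, 19]
`print(b)` → prints [6, 9, 8]

Answer:
[6, 9, 8, 19]
[6, 9, 8]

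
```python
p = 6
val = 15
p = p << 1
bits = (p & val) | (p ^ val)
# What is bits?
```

Trace:
`p = 6` → p = 6
`val = 15` → val = 15
`p = p << 1` → p = 12
`bits = (p & val) | (p ^ val)` → bits = 15
So bits = 15

Answer: 15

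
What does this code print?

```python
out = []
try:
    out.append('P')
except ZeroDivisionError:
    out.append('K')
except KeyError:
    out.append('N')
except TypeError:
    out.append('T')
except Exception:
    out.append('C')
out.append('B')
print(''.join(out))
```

Execution trace: 'P' (try body, no exception) → 'B' (after the try/except). Output: PB

Answer: PB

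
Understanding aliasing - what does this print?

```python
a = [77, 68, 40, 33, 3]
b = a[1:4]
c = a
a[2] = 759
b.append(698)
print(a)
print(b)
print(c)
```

Key concept: slice vs alias.
Step by step:
`a = [77, 68, 40, 33, 3]` → a = [77, 68, 40, 33, 3]
`b = a[1:4]` → b = [68, 40, 33]
`c = a` → c = [77, 68, 40, 33, 3] (same object as a)
`a[2] = 759` → a = [77, 68, 759, 33, 3] (same object as c); c = [77, 68, 759, 33, 3] (same object as a)
`b.append(698)` → b = [68, 40, 33, 698]
`print(a)` → prints [77, 68, 759, 33, 3]
`print(b)` → prints [68, 40, 33, 698]
`print(c)` → prints [77, 68, 759, 33, 3]

Answer:
[77, 68, 759, 33, 3]
[68, 40, 33, 698]
[77, 68, 759, 33, 3]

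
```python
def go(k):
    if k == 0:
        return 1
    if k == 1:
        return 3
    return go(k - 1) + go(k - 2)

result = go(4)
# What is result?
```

Build up from base cases: go(0)=1, go(1)=3, go(2)=4, go(3)=7, go(4)=11

Answer: 11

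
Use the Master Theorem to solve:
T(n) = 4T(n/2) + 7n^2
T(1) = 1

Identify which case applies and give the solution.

a=4, b=2, f(n)=7n^2. log_2(4) = 2. Since c=2 = 2, Case 2 applies: T(n) = Θ(n^log_b(a) · log n) = O(n^2 log n).

Answer: O(n^2 log n) - Case 2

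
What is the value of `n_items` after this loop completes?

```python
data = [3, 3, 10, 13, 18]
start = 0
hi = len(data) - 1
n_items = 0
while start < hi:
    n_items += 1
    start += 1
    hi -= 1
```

Iterations until pointers meet (list length 5)
`n_items` takes the values: 0 → 1 → 2

Answer: 2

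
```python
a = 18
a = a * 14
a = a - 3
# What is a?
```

Trace:
`a = 18` → a = 18
`a = a * 14` → a = 252
`a = a - 3` → a = 249
So a = 249

Answer: 249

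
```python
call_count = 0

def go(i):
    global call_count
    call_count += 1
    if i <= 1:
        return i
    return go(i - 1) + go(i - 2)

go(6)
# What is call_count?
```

Calls(i) = 1 + Calls(i-1) + Calls(i-2); Calls(0)=Calls(1)=1. For i=6 this gives 25.

Answer: 25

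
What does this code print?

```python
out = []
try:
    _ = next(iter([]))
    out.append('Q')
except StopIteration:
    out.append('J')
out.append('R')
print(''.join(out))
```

Execution trace: 'J' (except StopIteration) → 'R' (after the try/except). Output: JR

Answer: JR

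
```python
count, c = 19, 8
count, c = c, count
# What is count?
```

Trace:
`count, c = 19, 8` → count = 19; c = 8
`count, c = c, count` → count = 8; c = 19
So count = 8

Answer: 8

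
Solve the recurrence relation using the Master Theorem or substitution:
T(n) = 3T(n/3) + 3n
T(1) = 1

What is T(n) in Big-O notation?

By Master Theorem: a=3, b=3, f(n)=3n. Since log_3(3) = 1 and f(n) = Θ(n^1), Case 2 applies. T(n) = O(n log n).

Answer: O(n log n)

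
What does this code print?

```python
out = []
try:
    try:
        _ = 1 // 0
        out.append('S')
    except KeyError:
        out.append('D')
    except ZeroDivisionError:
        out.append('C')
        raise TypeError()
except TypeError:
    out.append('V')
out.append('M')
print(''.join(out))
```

Execution trace: 'C' (inner except ZeroDivisionError) → 'V' (outer except TypeError) → 'M' (after the try/except). Output: CVM

Answer: CVM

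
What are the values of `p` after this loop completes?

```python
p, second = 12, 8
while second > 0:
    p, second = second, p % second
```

GCD of 12 and 8
`p` takes the values: 12 → 8 → 4

Answer: 4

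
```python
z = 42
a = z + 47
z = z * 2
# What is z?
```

Trace:
`z = 42` → z = 42
`a = z + 47` → a = 89
`z = z * 2` → z = 84
So z = 84

Answer: 84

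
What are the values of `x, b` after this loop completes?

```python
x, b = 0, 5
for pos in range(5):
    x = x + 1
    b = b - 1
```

x goes 0→5, b goes 5→0
`x, b` takes the values: (0, 5) → (1, 5) → (1, 4) → (2, 4) → (2, 3) → (3, 3) → (3, 2) → (4, 2) → (4, 1) → (5, 1) → (5, 0)

Answer: 5, 0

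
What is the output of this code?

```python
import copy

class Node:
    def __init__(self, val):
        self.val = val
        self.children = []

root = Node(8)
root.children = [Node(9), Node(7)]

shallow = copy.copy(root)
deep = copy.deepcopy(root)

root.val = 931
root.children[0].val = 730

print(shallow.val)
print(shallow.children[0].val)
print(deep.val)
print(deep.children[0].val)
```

Key concept: deep copy with custom objects.
Step by step:
`root = Node(8)` → root = Node(val=8, children=[])
`root.children = [Node(9), Node(7)]` → root = Node(val=8, children=[Node(val=9, children=[]), Node(val=7, children=[])])
`shallow = copy.copy(root)` → shallow = Node(val=8, children=[Node(val=9, children=[]), Node(val=7, children=[])])
`deep = copy.deepcopy(root)` → deep = Node(val=8, children=[Node(val=9, children=[]), Node(val=7, children=[])])
`root.val = 931` → root = Node(val=931, children=[Node(val=9, children=[]), Node(val=7, children=[])])
`root.children[0].val = 730` → root = Node(val=931, children=[Node(val=730, children=[]), Node(val=7, children=[])]); shallow = Node(val=8, children=[Node(val=730, children=[]), Node(val=7, children=[])])
`print(shallow.val)` → prints 8
`print(shallow.children[0].val)` → prints 730
`print(deep.val)` → prints 8
`print(deep.children[0].val)` → prints 9

Answer:
8
730
8
9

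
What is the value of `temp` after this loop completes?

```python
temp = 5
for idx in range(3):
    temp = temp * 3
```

Multiply by 3, 3 times: 5 * 3^3 = 135
`temp` takes the values: 5 → 15 → 45 → 135

Answer: 135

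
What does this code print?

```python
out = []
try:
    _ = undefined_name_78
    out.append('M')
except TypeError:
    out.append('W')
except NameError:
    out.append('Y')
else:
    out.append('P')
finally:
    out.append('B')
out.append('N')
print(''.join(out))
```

Execution trace: 'Y' (except NameError) → 'B' (finally) → 'N' (after the try/except). Output: YBN

Answer: YBN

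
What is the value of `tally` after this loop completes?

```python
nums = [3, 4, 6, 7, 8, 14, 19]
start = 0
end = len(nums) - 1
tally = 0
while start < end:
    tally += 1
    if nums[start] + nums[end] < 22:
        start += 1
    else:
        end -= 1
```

Steps to find pair summing to 22
`tally` takes the values: 0 → 1 → 2 → 3 → 4 → 5 → 6

Answer: 6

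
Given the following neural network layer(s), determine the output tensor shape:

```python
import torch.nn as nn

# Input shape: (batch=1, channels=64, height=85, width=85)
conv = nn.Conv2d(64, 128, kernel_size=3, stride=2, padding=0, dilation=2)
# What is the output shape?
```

Input: (1, 64, 85, 85) -> Output: (1, 128, 41, 41)

Answer: (1, 128, 41, 41)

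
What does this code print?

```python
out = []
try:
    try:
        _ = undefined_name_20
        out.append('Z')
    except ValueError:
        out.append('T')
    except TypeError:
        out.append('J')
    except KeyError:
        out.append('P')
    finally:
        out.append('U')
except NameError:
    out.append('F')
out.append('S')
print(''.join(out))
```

Execution trace: 'U' (finally) → 'F' (outer except NameError) → 'S' (after the try/except). Output: UFS

Answer: UFS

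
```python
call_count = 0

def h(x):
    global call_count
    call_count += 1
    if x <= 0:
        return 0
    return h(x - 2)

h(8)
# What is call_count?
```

Linear recursion stepping by 2: 5 calls from x=8 down to ≤0.

Answer: 5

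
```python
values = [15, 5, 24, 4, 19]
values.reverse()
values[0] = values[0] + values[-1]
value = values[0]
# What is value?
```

Trace:
`values = [15, 5, 24, 4, 19]` → values = [15, 5, 24, 4, 19]
`values.reverse()` → values = [19, 4, 24, 5, 15]
`values[0] = values[0] + values[-1]` → values = [34, 4, 24, 5, 15]
`value = values[0]` → value = 34
So value = 34

Answer: 34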